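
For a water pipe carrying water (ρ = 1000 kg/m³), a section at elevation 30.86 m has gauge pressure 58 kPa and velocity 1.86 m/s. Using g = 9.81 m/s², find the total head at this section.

Pressure head ψ = P/(ρg) = 58×1000 / (1000 × 9.81) = 5.91 m.
Velocity head = v²/(2g) = 1.86² / (2 × 9.81) = 0.176 m.
h = z + ψ + v²/(2g) = 30.86 + 5.91 + 0.176 = 36.95 m.

h ≈ 36.95 m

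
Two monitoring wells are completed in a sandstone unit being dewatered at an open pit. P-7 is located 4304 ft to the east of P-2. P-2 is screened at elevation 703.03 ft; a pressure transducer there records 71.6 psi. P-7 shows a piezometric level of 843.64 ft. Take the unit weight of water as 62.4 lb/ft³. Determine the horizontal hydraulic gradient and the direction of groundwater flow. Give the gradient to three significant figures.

i ≈ 0.00572; groundwater flows toward the east

Pressure head at P-2: ψ = 144·P/γ = 144 × 71.6 / 62.4 = 165.23 ft.
Total head at P-2: h = z + ψ = 703.03 + 165.23 = 868.26 ft.
Total head at P-7: h = 843.64 ft (water level in the piezometer is the total head).
Head difference: h(P-2) − h(P-7) = 868.26 − 843.64 = 24.62 ft.
Hydraulic gradient: i = |Δh| / L = 24.62 / 4304 = 0.00572.
Flow is from higher to lower head: from P-2 toward P-7, i.e. toward the east.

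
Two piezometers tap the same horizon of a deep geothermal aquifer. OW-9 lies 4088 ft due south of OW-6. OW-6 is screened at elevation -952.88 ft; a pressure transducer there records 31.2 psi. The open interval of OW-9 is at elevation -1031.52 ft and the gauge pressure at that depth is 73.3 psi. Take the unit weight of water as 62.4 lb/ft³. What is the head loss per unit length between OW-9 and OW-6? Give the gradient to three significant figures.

i ≈ 0.00453 ft/ft

Pressure head at OW-6: ψ = 144·P/γ = 144 × 31.2 / 62.4 = 72.00 ft.
Total head at OW-6: h = z + ψ = -952.88 + 72.00 = -880.88 ft.
Pressure head at OW-9: ψ = 144·P/γ = 144 × 73.3 / 62.4 = 169.15 ft.
Total head at OW-9: h = z + ψ = -1031.52 + 169.15 = -862.37 ft.
Head difference: h(OW-6) − h(OW-9) = -880.88 − (-862.37) = -18.51 ft.
Hydraulic gradient: i = |Δh| / L = 18.51 / 4088 = 0.00453.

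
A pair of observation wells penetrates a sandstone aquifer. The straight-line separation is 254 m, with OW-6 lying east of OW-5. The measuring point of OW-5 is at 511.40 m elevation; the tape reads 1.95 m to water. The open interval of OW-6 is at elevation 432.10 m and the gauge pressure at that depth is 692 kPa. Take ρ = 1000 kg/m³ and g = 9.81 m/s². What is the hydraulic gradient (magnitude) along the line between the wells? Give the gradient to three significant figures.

Total head at OW-5: h = 511.40 − 1.95 = 509.45 m.
Pressure head at OW-6: ψ = P/(ρg) = 692×1000 / (1000 × 9.81) = 70.54 m.
Total head at OW-6: h = z + ψ = 432.10 + 70.54 = 502.64 m.
Head difference: h(OW-5) − h(OW-6) = 509.45 − 502.64 = 6.81 m.
Hydraulic gradient: i = |Δh| / L = 6.81 / 254 = 0.0268.

i ≈ 0.0268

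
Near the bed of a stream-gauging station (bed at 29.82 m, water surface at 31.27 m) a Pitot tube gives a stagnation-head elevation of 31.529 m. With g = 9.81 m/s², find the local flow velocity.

v ≈ 2.25 m/s

Near the bed, under hydrostatic conditions, the piezometric head (z + ψ) equals the free-surface elevation, 31.27 m.
Velocity head = total − piezometric = 31.529 − 31.27 = 0.259 m.
v = √(2g·h_v) = √(2 × 9.81 × 0.259) = 2.25 m/s.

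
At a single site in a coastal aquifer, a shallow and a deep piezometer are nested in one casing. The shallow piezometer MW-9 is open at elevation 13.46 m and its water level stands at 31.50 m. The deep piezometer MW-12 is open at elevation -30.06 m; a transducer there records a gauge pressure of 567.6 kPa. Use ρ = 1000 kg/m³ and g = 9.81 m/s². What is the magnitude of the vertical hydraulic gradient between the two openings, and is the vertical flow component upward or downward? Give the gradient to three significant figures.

Total head at MW-9: h = 31.50 m (water level in the standpipe).
Pressure head at MW-12: ψ = P/(ρg) = 567.6×1000 / (1000 × 9.81) = 57.86 m.
Total head at MW-12: h = z + ψ = -30.06 + 57.86 = 27.80 m.
Δh = h(MW-9) − h(MW-12) = 31.50 − 27.80 = 3.70 m.
Vertical separation Δz = 13.46 − (-30.06) = 43.52 m.
|i_v| = |Δh| / Δz = 3.70 / 43.52 = 0.0850.
Head is higher in the shallow piezometer, so vertical flow is downward (recharge condition).

|i_v| ≈ 0.0850; vertical flow is downward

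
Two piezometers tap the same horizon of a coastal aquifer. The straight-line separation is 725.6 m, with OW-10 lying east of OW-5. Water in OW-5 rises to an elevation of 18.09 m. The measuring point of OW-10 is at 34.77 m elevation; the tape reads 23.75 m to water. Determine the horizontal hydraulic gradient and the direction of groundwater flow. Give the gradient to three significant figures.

Total head at OW-5: h = 18.09 m (water level in the piezometer is the total head).
Total head at OW-10: h = 34.77 − 23.75 = 11.02 m.
Head difference: h(OW-5) − h(OW-10) = 18.09 − 11.02 = 7.07 m.
Hydraulic gradient: i = |Δh| / L = 7.07 / 725.6 = 0.00974.
Flow is from higher to lower head: from OW-5 toward OW-10, i.e. toward the east.

i ≈ 0.00974; groundwater flows toward the east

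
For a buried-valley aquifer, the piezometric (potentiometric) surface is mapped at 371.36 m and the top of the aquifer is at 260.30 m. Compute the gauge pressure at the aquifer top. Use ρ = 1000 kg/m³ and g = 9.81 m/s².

Pressure head at the aquifer top: ψ = h − z = 371.36 − 260.30 = 111.06 m.
P = ρgψ = 1000 × 9.81 × 111.06 = 1089499 Pa ≈ 1090 kPa.

P ≈ 1090 kPa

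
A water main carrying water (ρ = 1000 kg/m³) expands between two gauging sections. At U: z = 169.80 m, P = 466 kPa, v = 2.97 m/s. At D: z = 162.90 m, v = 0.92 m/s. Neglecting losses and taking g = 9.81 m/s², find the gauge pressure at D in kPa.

P₂ ≈ 538 kPa

Pressure head at U: ψ₁ = P₁/(ρg) = 466×1000 / (1000 × 9.81) = 47.50 m.
Velocity heads: v₁²/2g = 2.97²/19.62 = 0.450 m; v₂²/2g = 0.92²/19.62 = 0.043 m.
Total head H = z₁ + ψ₁ + v₁²/2g = 169.80 + 47.50 + 0.450 = 217.75 m.
ψ₂ = H − z₂ − v₂²/2g = 217.75 − 162.90 − 0.043 = 54.81 m.
P₂ = ρgψ₂ = 1000 × 9.81 × 54.81 ≈ 538 kPa.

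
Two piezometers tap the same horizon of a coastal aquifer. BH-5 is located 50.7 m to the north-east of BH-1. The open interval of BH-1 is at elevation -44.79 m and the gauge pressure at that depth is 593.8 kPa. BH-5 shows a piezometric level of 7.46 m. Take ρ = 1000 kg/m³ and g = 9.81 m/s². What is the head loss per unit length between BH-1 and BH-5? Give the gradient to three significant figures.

i ≈ 0.163 m/m

Pressure head at BH-1: ψ = P/(ρg) = 593.8×1000 / (1000 × 9.81) = 60.53 m.
Total head at BH-1: h = z + ψ = -44.79 + 60.53 = 15.74 m.
Total head at BH-5: h = 7.46 m (water level in the piezometer is the total head).
Head difference: h(BH-1) − h(BH-5) = 15.74 − 7.46 = 8.28 m.
Hydraulic gradient: i = |Δh| / L = 8.28 / 50.7 = 0.163.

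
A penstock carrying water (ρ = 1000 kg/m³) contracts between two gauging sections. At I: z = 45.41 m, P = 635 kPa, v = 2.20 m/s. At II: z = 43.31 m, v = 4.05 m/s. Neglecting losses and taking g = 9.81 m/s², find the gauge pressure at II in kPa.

Pressure head at I: ψ₁ = P₁/(ρg) = 635×1000 / (1000 × 9.81) = 64.73 m.
Velocity heads: v₁²/2g = 2.20²/19.62 = 0.247 m; v₂²/2g = 4.05²/19.62 = 0.836 m.
Total head H = z₁ + ψ₁ + v₁²/2g = 45.41 + 64.73 + 0.247 = 110.39 m.
ψ₂ = H − z₂ − v₂²/2g = 110.39 − 43.31 − 0.836 = 66.24 m.
P₂ = ρgψ₂ = 1000 × 9.81 × 66.24 ≈ 650 kPa.

P₂ ≈ 650 kPa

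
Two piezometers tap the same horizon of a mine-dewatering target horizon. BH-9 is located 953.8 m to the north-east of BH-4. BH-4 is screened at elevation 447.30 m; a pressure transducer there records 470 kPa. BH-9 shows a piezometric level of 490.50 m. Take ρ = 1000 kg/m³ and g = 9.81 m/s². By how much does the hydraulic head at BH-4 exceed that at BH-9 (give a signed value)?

Δh ≈ 4.71 m

Pressure head at BH-4: ψ = P/(ρg) = 470×1000 / (1000 × 9.81) = 47.91 m.
Total head at BH-4: h = z + ψ = 447.30 + 47.91 = 495.21 m.
Total head at BH-9: h = 490.50 m (water level in the piezometer is the total head).
Head difference: h(BH-4) − h(BH-9) = 495.21 − 490.50 = 4.71 m.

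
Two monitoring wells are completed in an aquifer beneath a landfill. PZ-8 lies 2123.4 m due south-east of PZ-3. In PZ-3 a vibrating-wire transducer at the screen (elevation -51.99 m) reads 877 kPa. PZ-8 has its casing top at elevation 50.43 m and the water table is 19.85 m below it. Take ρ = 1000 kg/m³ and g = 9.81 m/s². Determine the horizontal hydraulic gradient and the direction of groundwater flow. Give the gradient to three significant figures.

Pressure head at PZ-3: ψ = P/(ρg) = 877×1000 / (1000 × 9.81) = 89.40 m.
Total head at PZ-3: h = z + ψ = -51.99 + 89.40 = 37.41 m.
Total head at PZ-8: h = 50.43 − 19.85 = 30.58 m.
Head difference: h(PZ-3) − h(PZ-8) = 37.41 − 30.58 = 6.83 m.
Hydraulic gradient: i = |Δh| / L = 6.83 / 2123.4 = 0.00322.
Flow is from higher to lower head: from PZ-3 toward PZ-8, i.e. toward the south-east.

i ≈ 0.00322; groundwater flows toward the south-east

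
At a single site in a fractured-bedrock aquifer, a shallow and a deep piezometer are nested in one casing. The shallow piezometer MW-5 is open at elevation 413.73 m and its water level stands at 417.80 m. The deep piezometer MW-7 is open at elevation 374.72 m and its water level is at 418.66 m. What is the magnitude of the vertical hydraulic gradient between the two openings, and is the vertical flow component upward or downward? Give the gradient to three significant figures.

Total head at MW-5: h = 417.80 m (water level in the standpipe).
Total head at MW-7: h = 418.66 m.
Δh = h(MW-5) − h(MW-7) = 417.80 − 418.66 = -0.86 m.
Vertical separation Δz = 413.73 − 374.72 = 39.01 m.
|i_v| = |Δh| / Δz = 0.86 / 39.01 = 0.0220.
Head is higher in the deep piezometer, so vertical flow is upward (discharge condition).

|i_v| ≈ 0.0220; vertical flow is upward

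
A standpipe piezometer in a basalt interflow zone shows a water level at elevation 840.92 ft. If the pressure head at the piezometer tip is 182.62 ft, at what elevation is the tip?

z = h − ψ = 840.92 − 182.62 = 658.30 ft.

z ≈ 658.30 ft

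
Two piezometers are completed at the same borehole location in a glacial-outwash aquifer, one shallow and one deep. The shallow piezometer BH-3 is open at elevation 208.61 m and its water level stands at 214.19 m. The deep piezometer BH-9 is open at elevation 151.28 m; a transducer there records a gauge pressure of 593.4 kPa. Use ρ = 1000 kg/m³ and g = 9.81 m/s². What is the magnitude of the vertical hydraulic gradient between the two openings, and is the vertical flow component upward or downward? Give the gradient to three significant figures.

Total head at BH-3: h = 214.19 m (water level in the standpipe).
Pressure head at BH-9: ψ = P/(ρg) = 593.4×1000 / (1000 × 9.81) = 60.49 m.
Total head at BH-9: h = z + ψ = 151.28 + 60.49 = 211.77 m.
Δh = h(BH-3) − h(BH-9) = 214.19 − 211.77 = 2.42 m.
Vertical separation Δz = 208.61 − 151.28 = 57.33 m.
|i_v| = |Δh| / Δz = 2.42 / 57.33 = 0.0422.
Head is higher in the shallow piezometer, so vertical flow is downward (recharge condition).

|i_v| ≈ 0.0422; vertical flow is downward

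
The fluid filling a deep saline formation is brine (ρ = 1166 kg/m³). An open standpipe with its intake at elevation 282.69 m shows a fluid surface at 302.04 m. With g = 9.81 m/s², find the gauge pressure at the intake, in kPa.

P ≈ 221 kPa

Pressure head ψ = h − z = 302.04 − 282.69 = 19.35 m.
P = ρgψ = 1166 × 9.81 × 19.35 = 221334 Pa ≈ 221 kPa.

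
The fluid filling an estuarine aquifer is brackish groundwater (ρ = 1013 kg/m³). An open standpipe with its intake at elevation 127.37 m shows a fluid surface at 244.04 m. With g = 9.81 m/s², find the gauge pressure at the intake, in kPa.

P ≈ 1160 kPa

Pressure head ψ = h − z = 244.04 − 127.37 = 116.67 m.
P = ρgψ = 1013 × 9.81 × 116.67 = 1159412 Pa ≈ 1160 kPa.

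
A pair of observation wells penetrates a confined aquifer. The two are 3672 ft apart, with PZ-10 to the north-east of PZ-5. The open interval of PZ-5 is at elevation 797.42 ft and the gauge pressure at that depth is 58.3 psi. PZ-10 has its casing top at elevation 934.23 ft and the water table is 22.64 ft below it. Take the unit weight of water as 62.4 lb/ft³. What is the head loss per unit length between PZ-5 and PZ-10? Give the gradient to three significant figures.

Pressure head at PZ-5: ψ = 144·P/γ = 144 × 58.3 / 62.4 = 134.54 ft.
Total head at PZ-5: h = z + ψ = 797.42 + 134.54 = 931.96 ft.
Total head at PZ-10: h = 934.23 − 22.64 = 911.59 ft.
Head difference: h(PZ-5) − h(PZ-10) = 931.96 − 911.59 = 20.37 ft.
Hydraulic gradient: i = |Δh| / L = 20.37 / 3672 = 0.00555.

i ≈ 0.00555 ft/ft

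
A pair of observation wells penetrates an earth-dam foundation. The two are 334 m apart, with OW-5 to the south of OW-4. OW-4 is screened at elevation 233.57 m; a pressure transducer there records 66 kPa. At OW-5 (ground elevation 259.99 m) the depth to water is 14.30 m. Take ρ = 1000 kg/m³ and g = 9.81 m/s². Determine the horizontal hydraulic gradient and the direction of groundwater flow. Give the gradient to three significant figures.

i ≈ 0.0161; groundwater flows toward the north

Pressure head at OW-4: ψ = P/(ρg) = 66×1000 / (1000 × 9.81) = 6.73 m.
Total head at OW-4: h = z + ψ = 233.57 + 6.73 = 240.30 m.
Total head at OW-5: h = 259.99 − 14.30 = 245.69 m.
Head difference: h(OW-4) − h(OW-5) = 240.30 − 245.69 = -5.39 m.
Hydraulic gradient: i = |Δh| / L = 5.39 / 334 = 0.0161.
Flow is from higher to lower head: from OW-5 toward OW-4, i.e. toward the north.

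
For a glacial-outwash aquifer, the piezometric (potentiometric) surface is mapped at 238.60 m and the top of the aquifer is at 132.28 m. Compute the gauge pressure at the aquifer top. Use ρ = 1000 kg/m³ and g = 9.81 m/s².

P ≈ 1040 kPa

Pressure head at the aquifer top: ψ = h − z = 238.60 − 132.28 = 106.32 m.
P = ρgψ = 1000 × 9.81 × 106.32 = 1042999 Pa ≈ 1040 kPa.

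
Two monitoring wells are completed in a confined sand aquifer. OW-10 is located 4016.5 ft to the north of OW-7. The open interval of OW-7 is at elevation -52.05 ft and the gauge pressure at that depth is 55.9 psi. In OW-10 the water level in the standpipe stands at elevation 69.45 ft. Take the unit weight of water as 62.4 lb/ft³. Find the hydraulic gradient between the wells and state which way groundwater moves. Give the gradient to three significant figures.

i ≈ 0.00187; groundwater flows toward the north

Pressure head at OW-7: ψ = 144·P/γ = 144 × 55.9 / 62.4 = 129.00 ft.
Total head at OW-7: h = z + ψ = -52.05 + 129.00 = 76.95 ft.
Total head at OW-10: h = 69.45 ft (water level in the piezometer is the total head).
Head difference: h(OW-7) − h(OW-10) = 76.95 − 69.45 = 7.50 ft.
Hydraulic gradient: i = |Δh| / L = 7.50 / 4016.5 = 0.00187.
Flow is from higher to lower head: from OW-7 toward OW-10, i.e. toward the north.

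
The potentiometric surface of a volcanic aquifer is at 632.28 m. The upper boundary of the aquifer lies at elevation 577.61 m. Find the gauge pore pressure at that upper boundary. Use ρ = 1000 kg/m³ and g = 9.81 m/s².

P ≈ 536 kPa

Pressure head at the aquifer top: ψ = h − z = 632.28 − 577.61 = 54.67 m.
P = ρgψ = 1000 × 9.81 × 54.67 = 536313 Pa ≈ 536 kPa.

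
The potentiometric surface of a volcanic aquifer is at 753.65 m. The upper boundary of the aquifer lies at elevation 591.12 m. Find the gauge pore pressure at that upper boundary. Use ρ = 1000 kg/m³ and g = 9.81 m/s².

P ≈ 1590 kPa

Pressure head at the aquifer top: ψ = h − z = 753.65 − 591.12 = 162.53 m.
P = ρgψ = 1000 × 9.81 × 162.53 = 1594419 Pa ≈ 1590 kPa.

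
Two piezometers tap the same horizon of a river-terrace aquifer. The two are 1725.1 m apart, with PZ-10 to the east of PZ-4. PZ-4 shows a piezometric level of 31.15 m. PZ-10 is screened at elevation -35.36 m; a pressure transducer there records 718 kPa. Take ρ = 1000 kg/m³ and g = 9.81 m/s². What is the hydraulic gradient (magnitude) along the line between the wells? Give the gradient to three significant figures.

Total head at PZ-4: h = 31.15 m (water level in the piezometer is the total head).
Pressure head at PZ-10: ψ = P/(ρg) = 718×1000 / (1000 × 9.81) = 73.19 m.
Total head at PZ-10: h = z + ψ = -35.36 + 73.19 = 37.83 m.
Head difference: h(PZ-4) − h(PZ-10) = 31.15 − 37.83 = -6.68 m.
Hydraulic gradient: i = |Δh| / L = 6.68 / 1725.1 = 0.00387.

i ≈ 0.00387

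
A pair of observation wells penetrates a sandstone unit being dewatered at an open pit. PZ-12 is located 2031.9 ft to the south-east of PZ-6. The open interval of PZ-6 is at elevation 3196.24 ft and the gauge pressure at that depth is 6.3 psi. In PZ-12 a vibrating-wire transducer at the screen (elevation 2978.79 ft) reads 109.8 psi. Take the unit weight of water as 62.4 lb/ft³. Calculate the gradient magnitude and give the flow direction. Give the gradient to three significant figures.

i ≈ 0.0105; groundwater flows toward the north-west

Pressure head at PZ-6: ψ = 144·P/γ = 144 × 6.3 / 62.4 = 14.54 ft.
Total head at PZ-6: h = z + ψ = 3196.24 + 14.54 = 3210.78 ft.
Pressure head at PZ-12: ψ = 144·P/γ = 144 × 109.8 / 62.4 = 253.38 ft.
Total head at PZ-12: h = z + ψ = 2978.79 + 253.38 = 3232.17 ft.
Head difference: h(PZ-6) − h(PZ-12) = 3210.78 − 3232.17 = -21.39 ft.
Hydraulic gradient: i = |Δh| / L = 21.39 / 2031.9 = 0.0105.
Flow is from higher to lower head: from PZ-12 toward PZ-6, i.e. toward the north-west.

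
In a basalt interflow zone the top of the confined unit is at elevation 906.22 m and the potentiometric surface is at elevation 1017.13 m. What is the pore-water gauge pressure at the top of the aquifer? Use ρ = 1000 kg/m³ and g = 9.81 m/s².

Pressure head at the aquifer top: ψ = h − z = 1017.13 − 906.22 = 110.91 m.
P = ρgψ = 1000 × 9.81 × 110.91 = 1088027 Pa ≈ 1090 kPa.

P ≈ 1090 kPa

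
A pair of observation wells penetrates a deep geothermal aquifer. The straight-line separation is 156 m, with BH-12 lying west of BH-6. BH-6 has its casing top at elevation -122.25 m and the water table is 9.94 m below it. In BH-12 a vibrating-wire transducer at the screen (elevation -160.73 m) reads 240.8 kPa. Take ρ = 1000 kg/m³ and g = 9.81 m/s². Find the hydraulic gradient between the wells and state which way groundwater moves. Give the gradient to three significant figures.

i ≈ 0.0256; groundwater flows toward the west

Total head at BH-6: h = -122.25 − 9.94 = -132.19 m.
Pressure head at BH-12: ψ = P/(ρg) = 240.8×1000 / (1000 × 9.81) = 24.55 m.
Total head at BH-12: h = z + ψ = -160.73 + 24.55 = -136.18 m.
Head difference: h(BH-6) − h(BH-12) = -132.19 − (-136.18) = 3.99 m.
Hydraulic gradient: i = |Δh| / L = 3.99 / 156 = 0.0256.
Flow is from higher to lower head: from BH-6 toward BH-12, i.e. toward the west.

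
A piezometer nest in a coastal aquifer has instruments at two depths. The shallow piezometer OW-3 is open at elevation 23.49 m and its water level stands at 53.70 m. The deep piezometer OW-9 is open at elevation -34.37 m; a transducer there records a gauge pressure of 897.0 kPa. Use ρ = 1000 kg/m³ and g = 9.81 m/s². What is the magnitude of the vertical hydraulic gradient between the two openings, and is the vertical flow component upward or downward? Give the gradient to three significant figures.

Total head at OW-3: h = 53.70 m (water level in the standpipe).
Pressure head at OW-9: ψ = P/(ρg) = 897.0×1000 / (1000 × 9.81) = 91.44 m.
Total head at OW-9: h = z + ψ = -34.37 + 91.44 = 57.07 m.
Δh = h(OW-3) − h(OW-9) = 53.70 − 57.07 = -3.37 m.
Vertical separation Δz = 23.49 − (-34.37) = 57.86 m.
|i_v| = |Δh| / Δz = 3.37 / 57.86 = 0.0582.
Head is higher in the deep piezometer, so vertical flow is upward (discharge condition).

|i_v| ≈ 0.0582; vertical flow is upward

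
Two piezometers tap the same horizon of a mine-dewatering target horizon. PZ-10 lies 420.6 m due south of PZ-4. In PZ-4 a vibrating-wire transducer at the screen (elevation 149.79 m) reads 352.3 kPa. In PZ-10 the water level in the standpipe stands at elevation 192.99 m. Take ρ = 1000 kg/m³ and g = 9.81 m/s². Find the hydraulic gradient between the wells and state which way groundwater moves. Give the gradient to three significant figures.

Pressure head at PZ-4: ψ = P/(ρg) = 352.3×1000 / (1000 × 9.81) = 35.91 m.
Total head at PZ-4: h = z + ψ = 149.79 + 35.91 = 185.70 m.
Total head at PZ-10: h = 192.99 m (water level in the piezometer is the total head).
Head difference: h(PZ-4) − h(PZ-10) = 185.70 − 192.99 = -7.29 m.
Hydraulic gradient: i = |Δh| / L = 7.29 / 420.6 = 0.0173.
Flow is from higher to lower head: from PZ-10 toward PZ-4, i.e. toward the north.

i ≈ 0.0173; groundwater flows toward the north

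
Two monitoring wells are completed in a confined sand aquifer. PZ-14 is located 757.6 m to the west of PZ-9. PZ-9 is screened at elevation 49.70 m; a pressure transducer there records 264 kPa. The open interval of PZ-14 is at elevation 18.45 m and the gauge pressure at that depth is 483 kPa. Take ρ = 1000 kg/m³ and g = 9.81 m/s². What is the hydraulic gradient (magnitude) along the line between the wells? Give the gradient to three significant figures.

i ≈ 0.0118

Pressure head at PZ-9: ψ = P/(ρg) = 264×1000 / (1000 × 9.81) = 26.91 m.
Total head at PZ-9: h = z + ψ = 49.70 + 26.91 = 76.61 m.
Pressure head at PZ-14: ψ = P/(ρg) = 483×1000 / (1000 × 9.81) = 49.24 m.
Total head at PZ-14: h = z + ψ = 18.45 + 49.24 = 67.69 m.
Head difference: h(PZ-9) − h(PZ-14) = 76.61 − 67.69 = 8.92 m.
Hydraulic gradient: i = |Δh| / L = 8.92 / 757.6 = 0.0118.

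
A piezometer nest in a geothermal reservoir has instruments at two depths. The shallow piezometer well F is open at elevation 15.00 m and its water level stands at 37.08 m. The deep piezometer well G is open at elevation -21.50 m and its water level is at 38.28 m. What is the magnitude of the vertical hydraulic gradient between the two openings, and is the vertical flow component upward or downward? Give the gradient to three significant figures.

Total head at well F: h = 37.08 m (water level in the standpipe).
Total head at well G: h = 38.28 m.
Δh = h(well F) − h(well G) = 37.08 − 38.28 = -1.20 m.
Vertical separation Δz = 15.00 − (-21.50) = 36.50 m.
|i_v| = |Δh| / Δz = 1.20 / 36.50 = 0.0329.
Head is higher in the deep piezometer, so vertical flow is upward (discharge condition).

|i_v| ≈ 0.0329; vertical flow is upward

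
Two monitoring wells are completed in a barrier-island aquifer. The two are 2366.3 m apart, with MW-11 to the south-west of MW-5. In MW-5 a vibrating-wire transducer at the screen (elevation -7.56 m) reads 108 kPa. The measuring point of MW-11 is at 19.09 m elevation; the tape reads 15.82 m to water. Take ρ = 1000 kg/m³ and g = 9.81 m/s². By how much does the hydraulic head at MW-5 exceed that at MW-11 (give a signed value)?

Δh ≈ 0.18 m

Pressure head at MW-5: ψ = P/(ρg) = 108×1000 / (1000 × 9.81) = 11.01 m.
Total head at MW-5: h = z + ψ = -7.56 + 11.01 = 3.45 m.
Total head at MW-11: h = 19.09 − 15.82 = 3.27 m.
Head difference: h(MW-5) − h(MW-11) = 3.45 − 3.27 = 0.18 m.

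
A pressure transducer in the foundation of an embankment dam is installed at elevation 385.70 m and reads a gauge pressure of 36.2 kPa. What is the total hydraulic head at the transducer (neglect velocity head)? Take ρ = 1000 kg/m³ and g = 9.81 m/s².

ψ = P/(ρg) = 36.2×1000 / (1000 × 9.81) = 3.69 m.
h = z + ψ = 385.70 + 3.69 = 389.39 m.

h ≈ 389.39 m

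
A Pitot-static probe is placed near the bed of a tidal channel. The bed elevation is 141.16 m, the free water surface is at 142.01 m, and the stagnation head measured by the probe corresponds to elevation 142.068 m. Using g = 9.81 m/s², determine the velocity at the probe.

Near the bed, under hydrostatic conditions, the piezometric head (z + ψ) equals the free-surface elevation, 142.01 m.
Velocity head = total − piezometric = 142.068 − 142.01 = 0.058 m.
v = √(2g·h_v) = √(2 × 9.81 × 0.058) = 1.07 m/s.

v ≈ 1.07 m/s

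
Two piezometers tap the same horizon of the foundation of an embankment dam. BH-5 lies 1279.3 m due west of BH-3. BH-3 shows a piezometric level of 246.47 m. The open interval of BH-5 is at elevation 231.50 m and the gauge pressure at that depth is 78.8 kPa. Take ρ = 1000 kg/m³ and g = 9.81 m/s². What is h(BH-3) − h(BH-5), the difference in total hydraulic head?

Δh ≈ 6.94 m

Total head at BH-3: h = 246.47 m (water level in the piezometer is the total head).
Pressure head at BH-5: ψ = P/(ρg) = 78.8×1000 / (1000 × 9.81) = 8.03 m.
Total head at BH-5: h = z + ψ = 231.50 + 8.03 = 239.53 m.
Head difference: h(BH-3) − h(BH-5) = 246.47 − 239.53 = 6.94 m.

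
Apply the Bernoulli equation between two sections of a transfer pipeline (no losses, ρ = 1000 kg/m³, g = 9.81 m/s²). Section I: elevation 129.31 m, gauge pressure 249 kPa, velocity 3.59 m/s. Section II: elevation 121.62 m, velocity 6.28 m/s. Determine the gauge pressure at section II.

P₂ ≈ 311 kPa

Pressure head at I: ψ₁ = P₁/(ρg) = 249×1000 / (1000 × 9.81) = 25.38 m.
Velocity heads: v₁²/2g = 3.59²/19.62 = 0.657 m; v₂²/2g = 6.28²/19.62 = 2.010 m.
Total head H = z₁ + ψ₁ + v₁²/2g = 129.31 + 25.38 + 0.657 = 155.35 m.
ψ₂ = H − z₂ − v₂²/2g = 155.35 − 121.62 − 2.010 = 31.72 m.
P₂ = ρgψ₂ = 1000 × 9.81 × 31.72 ≈ 311 kPa.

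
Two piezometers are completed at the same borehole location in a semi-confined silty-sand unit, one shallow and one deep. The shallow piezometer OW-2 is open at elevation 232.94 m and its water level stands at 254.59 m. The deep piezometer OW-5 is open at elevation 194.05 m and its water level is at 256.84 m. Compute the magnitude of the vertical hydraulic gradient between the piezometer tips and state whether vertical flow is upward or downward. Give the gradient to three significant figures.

Total head at OW-2: h = 254.59 m (water level in the standpipe).
Total head at OW-5: h = 256.84 m.
Δh = h(OW-2) − h(OW-5) = 254.59 − 256.84 = -2.25 m.
Vertical separation Δz = 232.94 − 194.05 = 38.89 m.
|i_v| = |Δh| / Δz = 2.25 / 38.89 = 0.0579.
Head is higher in the deep piezometer, so vertical flow is upward (discharge condition).

|i_v| ≈ 0.0579; vertical flow is upward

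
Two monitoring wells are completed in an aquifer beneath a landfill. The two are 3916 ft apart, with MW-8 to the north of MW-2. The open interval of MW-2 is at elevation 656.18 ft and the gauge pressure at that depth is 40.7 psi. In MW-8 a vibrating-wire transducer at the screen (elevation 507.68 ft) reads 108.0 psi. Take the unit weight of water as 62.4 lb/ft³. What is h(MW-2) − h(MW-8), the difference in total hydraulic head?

Δh ≈ -6.81 ft

Pressure head at MW-2: ψ = 144·P/γ = 144 × 40.7 / 62.4 = 93.92 ft.
Total head at MW-2: h = z + ψ = 656.18 + 93.92 = 750.10 ft.
Pressure head at MW-8: ψ = 144·P/γ = 144 × 108.0 / 62.4 = 249.23 ft.
Total head at MW-8: h = z + ψ = 507.68 + 249.23 = 756.91 ft.
Head difference: h(MW-2) − h(MW-8) = 750.10 − 756.91 = -6.81 ft.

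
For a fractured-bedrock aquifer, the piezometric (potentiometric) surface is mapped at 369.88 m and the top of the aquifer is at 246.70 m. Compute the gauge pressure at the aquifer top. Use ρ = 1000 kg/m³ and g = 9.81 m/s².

Pressure head at the aquifer top: ψ = h − z = 369.88 − 246.70 = 123.18 m.
P = ρgψ = 1000 × 9.81 × 123.18 = 1208396 Pa ≈ 1210 kPa.

P ≈ 1210 kPa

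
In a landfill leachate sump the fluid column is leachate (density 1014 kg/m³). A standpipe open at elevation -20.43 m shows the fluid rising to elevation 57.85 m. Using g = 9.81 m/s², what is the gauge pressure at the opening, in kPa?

Pressure head ψ = h − z = 57.85 − (-20.43) = 78.28 m.
P = ρgψ = 1014 × 9.81 × 78.28 = 778678 Pa ≈ 779 kPa.

P ≈ 779 kPa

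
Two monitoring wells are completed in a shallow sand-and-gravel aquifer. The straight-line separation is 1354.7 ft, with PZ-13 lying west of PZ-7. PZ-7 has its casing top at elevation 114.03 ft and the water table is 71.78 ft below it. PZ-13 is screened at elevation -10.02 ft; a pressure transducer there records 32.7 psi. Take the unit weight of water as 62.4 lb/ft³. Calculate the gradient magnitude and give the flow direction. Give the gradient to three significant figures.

i ≈ 0.0171; groundwater flows toward the east

Total head at PZ-7: h = 114.03 − 71.78 = 42.25 ft.
Pressure head at PZ-13: ψ = 144·P/γ = 144 × 32.7 / 62.4 = 75.46 ft.
Total head at PZ-13: h = z + ψ = -10.02 + 75.46 = 65.44 ft.
Head difference: h(PZ-7) − h(PZ-13) = 42.25 − 65.44 = -23.19 ft.
Hydraulic gradient: i = |Δh| / L = 23.19 / 1354.7 = 0.0171.
Flow is from higher to lower head: from PZ-13 toward PZ-7, i.e. toward the east.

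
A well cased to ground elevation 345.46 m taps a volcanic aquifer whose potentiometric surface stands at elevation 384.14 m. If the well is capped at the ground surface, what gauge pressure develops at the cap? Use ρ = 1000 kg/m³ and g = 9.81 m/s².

P ≈ 379 kPa

Head above the cap: Δh = 384.14 − 345.46 = 38.68 m.
P = ρgΔh = 1000 × 9.81 × 38.68 = 379451 Pa ≈ 379 kPa.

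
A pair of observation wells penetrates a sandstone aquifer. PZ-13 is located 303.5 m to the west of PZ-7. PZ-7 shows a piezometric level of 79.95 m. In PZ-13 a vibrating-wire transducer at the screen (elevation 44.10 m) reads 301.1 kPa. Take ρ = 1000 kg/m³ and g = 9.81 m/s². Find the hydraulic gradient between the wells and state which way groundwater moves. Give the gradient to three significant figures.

Total head at PZ-7: h = 79.95 m (water level in the piezometer is the total head).
Pressure head at PZ-13: ψ = P/(ρg) = 301.1×1000 / (1000 × 9.81) = 30.69 m.
Total head at PZ-13: h = z + ψ = 44.10 + 30.69 = 74.79 m.
Head difference: h(PZ-7) − h(PZ-13) = 79.95 − 74.79 = 5.16 m.
Hydraulic gradient: i = |Δh| / L = 5.16 / 303.5 = 0.0170.
Flow is from higher to lower head: from PZ-7 toward PZ-13, i.e. toward the west.

i ≈ 0.0170; groundwater flows toward the west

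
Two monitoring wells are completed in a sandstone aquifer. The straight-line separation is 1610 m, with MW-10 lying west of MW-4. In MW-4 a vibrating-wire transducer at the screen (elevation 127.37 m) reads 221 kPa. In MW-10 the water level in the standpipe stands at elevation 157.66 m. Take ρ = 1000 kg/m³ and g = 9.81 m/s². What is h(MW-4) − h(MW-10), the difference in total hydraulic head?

Δh ≈ -7.76 m

Pressure head at MW-4: ψ = P/(ρg) = 221×1000 / (1000 × 9.81) = 22.53 m.
Total head at MW-4: h = z + ψ = 127.37 + 22.53 = 149.90 m.
Total head at MW-10: h = 157.66 m (water level in the piezometer is the total head).
Head difference: h(MW-4) − h(MW-10) = 149.90 − 157.66 = -7.76 m.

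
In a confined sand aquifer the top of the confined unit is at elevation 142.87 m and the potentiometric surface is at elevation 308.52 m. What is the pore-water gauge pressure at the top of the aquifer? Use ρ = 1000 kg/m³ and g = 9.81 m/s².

P ≈ 1630 kPa

Pressure head at the aquifer top: ψ = h − z = 308.52 − 142.87 = 165.65 m.
P = ρgψ = 1000 × 9.81 × 165.65 = 1625026 Pa ≈ 1630 kPa.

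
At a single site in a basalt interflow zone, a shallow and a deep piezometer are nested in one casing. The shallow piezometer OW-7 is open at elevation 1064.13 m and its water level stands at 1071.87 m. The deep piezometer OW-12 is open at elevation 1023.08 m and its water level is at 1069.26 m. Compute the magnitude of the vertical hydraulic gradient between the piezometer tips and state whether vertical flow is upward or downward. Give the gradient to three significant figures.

|i_v| ≈ 0.0636; vertical flow is downward

Total head at OW-7: h = 1071.87 m (water level in the standpipe).
Total head at OW-12: h = 1069.26 m.
Δh = h(OW-7) − h(OW-12) = 1071.87 − 1069.26 = 2.61 m.
Vertical separation Δz = 1064.13 − 1023.08 = 41.05 m.
|i_v| = |Δh| / Δz = 2.61 / 41.05 = 0.0636.
Head is higher in the shallow piezometer, so vertical flow is downward (recharge condition).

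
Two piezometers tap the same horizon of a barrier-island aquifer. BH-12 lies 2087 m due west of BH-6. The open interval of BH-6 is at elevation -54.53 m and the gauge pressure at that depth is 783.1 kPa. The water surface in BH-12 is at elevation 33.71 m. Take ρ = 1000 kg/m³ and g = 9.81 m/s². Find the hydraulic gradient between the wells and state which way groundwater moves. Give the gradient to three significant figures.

i ≈ 0.00403; groundwater flows toward the east

Pressure head at BH-6: ψ = P/(ρg) = 783.1×1000 / (1000 × 9.81) = 79.83 m.
Total head at BH-6: h = z + ψ = -54.53 + 79.83 = 25.30 m.
Total head at BH-12: h = 33.71 m (water level in the piezometer is the total head).
Head difference: h(BH-6) − h(BH-12) = 25.30 − 33.71 = -8.41 m.
Hydraulic gradient: i = |Δh| / L = 8.41 / 2087 = 0.00403.
Flow is from higher to lower head: from BH-12 toward BH-6, i.e. toward the east.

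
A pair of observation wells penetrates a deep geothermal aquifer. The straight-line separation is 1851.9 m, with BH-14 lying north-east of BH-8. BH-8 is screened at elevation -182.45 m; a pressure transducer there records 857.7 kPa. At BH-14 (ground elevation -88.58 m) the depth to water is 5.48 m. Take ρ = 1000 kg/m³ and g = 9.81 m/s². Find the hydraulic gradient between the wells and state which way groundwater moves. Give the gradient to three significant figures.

Pressure head at BH-8: ψ = P/(ρg) = 857.7×1000 / (1000 × 9.81) = 87.43 m.
Total head at BH-8: h = z + ψ = -182.45 + 87.43 = -95.02 m.
Total head at BH-14: h = -88.58 − 5.48 = -94.06 m.
Head difference: h(BH-8) − h(BH-14) = -95.02 − (-94.06) = -0.96 m.
Hydraulic gradient: i = |Δh| / L = 0.96 / 1851.9 = 0.000518.
Flow is from higher to lower head: from BH-14 toward BH-8, i.e. toward the south-west.

i ≈ 0.000518; groundwater flows toward the south-west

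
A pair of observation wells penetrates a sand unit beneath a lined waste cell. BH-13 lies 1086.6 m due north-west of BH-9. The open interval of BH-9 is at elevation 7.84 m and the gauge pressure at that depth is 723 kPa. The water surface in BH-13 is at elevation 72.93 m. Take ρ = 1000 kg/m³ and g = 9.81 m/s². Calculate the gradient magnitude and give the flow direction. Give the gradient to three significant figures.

Pressure head at BH-9: ψ = P/(ρg) = 723×1000 / (1000 × 9.81) = 73.70 m.
Total head at BH-9: h = z + ψ = 7.84 + 73.70 = 81.54 m.
Total head at BH-13: h = 72.93 m (water level in the piezometer is the total head).
Head difference: h(BH-9) − h(BH-13) = 81.54 − 72.93 = 8.61 m.
Hydraulic gradient: i = |Δh| / L = 8.61 / 1086.6 = 0.00792.
Flow is from higher to lower head: from BH-9 toward BH-13, i.e. toward the north-west.

i ≈ 0.00792; groundwater flows toward the north-west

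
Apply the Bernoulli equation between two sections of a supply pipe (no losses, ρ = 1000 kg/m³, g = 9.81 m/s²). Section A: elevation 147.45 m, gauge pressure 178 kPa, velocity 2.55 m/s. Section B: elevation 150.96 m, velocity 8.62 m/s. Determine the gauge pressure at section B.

P₂ ≈ 110 kPa

Pressure head at A: ψ₁ = P₁/(ρg) = 178×1000 / (1000 × 9.81) = 18.14 m.
Velocity heads: v₁²/2g = 2.55²/19.62 = 0.331 m; v₂²/2g = 8.62²/19.62 = 3.787 m.
Total head H = z₁ + ψ₁ + v₁²/2g = 147.45 + 18.14 + 0.331 = 165.92 m.
ψ₂ = H − z₂ − v₂²/2g = 165.92 − 150.96 − 3.787 = 11.17 m.
P₂ = ρgψ₂ = 1000 × 9.81 × 11.17 ≈ 110 kPa.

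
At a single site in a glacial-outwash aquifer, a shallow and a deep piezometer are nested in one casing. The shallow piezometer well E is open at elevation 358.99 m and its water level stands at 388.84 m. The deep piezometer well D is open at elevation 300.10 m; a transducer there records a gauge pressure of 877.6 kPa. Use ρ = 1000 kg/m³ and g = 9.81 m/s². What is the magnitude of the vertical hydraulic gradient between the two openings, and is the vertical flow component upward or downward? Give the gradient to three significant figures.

|i_v| ≈ 0.0122; vertical flow is upward

Total head at well E: h = 388.84 m (water level in the standpipe).
Pressure head at well D: ψ = P/(ρg) = 877.6×1000 / (1000 × 9.81) = 89.46 m.
Total head at well D: h = z + ψ = 300.10 + 89.46 = 389.56 m.
Δh = h(well E) − h(well D) = 388.84 − 389.56 = -0.72 m.
Vertical separation Δz = 358.99 − 300.10 = 58.89 m.
|i_v| = |Δh| / Δz = 0.72 / 58.89 = 0.0122.
Head is higher in the deep piezometer, so vertical flow is upward (discharge condition).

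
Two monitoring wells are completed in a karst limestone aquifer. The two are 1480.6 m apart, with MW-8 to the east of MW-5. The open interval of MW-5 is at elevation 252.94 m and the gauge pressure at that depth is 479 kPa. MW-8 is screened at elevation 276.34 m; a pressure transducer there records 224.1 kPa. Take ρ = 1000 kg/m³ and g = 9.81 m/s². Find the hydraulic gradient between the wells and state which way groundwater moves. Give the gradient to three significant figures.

Pressure head at MW-5: ψ = P/(ρg) = 479×1000 / (1000 × 9.81) = 48.83 m.
Total head at MW-5: h = z + ψ = 252.94 + 48.83 = 301.77 m.
Pressure head at MW-8: ψ = P/(ρg) = 224.1×1000 / (1000 × 9.81) = 22.84 m.
Total head at MW-8: h = z + ψ = 276.34 + 22.84 = 299.18 m.
Head difference: h(MW-5) − h(MW-8) = 301.77 − 299.18 = 2.59 m.
Hydraulic gradient: i = |Δh| / L = 2.59 / 1480.6 = 0.00175.
Flow is from higher to lower head: from MW-5 toward MW-8, i.e. toward the east.

i ≈ 0.00175; groundwater flows toward the east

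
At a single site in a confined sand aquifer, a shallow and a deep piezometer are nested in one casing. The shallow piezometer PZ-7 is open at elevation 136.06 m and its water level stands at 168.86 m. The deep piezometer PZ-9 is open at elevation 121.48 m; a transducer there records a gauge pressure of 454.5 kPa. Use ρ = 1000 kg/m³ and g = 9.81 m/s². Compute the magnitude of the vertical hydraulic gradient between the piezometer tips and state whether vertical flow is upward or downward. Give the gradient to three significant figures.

Total head at PZ-7: h = 168.86 m (water level in the standpipe).
Pressure head at PZ-9: ψ = P/(ρg) = 454.5×1000 / (1000 × 9.81) = 46.33 m.
Total head at PZ-9: h = z + ψ = 121.48 + 46.33 = 167.81 m.
Δh = h(PZ-7) − h(PZ-9) = 168.86 − 167.81 = 1.05 m.
Vertical separation Δz = 136.06 − 121.48 = 14.58 m.
|i_v| = |Δh| / Δz = 1.05 / 14.58 = 0.0720.
Head is higher in the shallow piezometer, so vertical flow is downward (recharge condition).

|i_v| ≈ 0.0720; vertical flow is downward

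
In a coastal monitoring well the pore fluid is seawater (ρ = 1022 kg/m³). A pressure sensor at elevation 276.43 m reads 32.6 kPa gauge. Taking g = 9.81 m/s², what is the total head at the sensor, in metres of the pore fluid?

ψ = P/(ρg) = 32.6×1000 / (1022 × 9.81) = 3.25 m.
h = z + ψ = 276.43 + 3.25 = 279.68 m.

h ≈ 279.68 m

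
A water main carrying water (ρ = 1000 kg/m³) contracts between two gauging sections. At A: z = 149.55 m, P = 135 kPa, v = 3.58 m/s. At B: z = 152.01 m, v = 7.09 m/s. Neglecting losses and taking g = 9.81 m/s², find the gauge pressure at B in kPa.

Pressure head at A: ψ₁ = P₁/(ρg) = 135×1000 / (1000 × 9.81) = 13.76 m.
Velocity heads: v₁²/2g = 3.58²/19.62 = 0.653 m; v₂²/2g = 7.09²/19.62 = 2.562 m.
Total head H = z₁ + ψ₁ + v₁²/2g = 149.55 + 13.76 + 0.653 = 163.96 m.
ψ₂ = H − z₂ − v₂²/2g = 163.96 − 152.01 − 2.562 = 9.39 m.
P₂ = ρgψ₂ = 1000 × 9.81 × 9.39 ≈ 92.1 kPa.

P₂ ≈ 92.1 kPa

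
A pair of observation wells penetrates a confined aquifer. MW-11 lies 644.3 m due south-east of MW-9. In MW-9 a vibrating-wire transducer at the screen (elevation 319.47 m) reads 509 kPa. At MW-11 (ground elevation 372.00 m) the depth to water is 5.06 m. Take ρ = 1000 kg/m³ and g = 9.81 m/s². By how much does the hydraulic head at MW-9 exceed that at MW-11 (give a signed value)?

Δh ≈ 4.42 m

Pressure head at MW-9: ψ = P/(ρg) = 509×1000 / (1000 × 9.81) = 51.89 m.
Total head at MW-9: h = z + ψ = 319.47 + 51.89 = 371.36 m.
Total head at MW-11: h = 372.00 − 5.06 = 366.94 m.
Head difference: h(MW-9) − h(MW-11) = 371.36 − 366.94 = 4.42 m.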